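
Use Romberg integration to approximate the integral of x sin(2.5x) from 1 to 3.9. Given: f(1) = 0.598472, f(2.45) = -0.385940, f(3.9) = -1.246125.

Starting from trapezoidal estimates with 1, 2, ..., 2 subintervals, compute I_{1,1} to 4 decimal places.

I_{0,0} (trapezoid, 1 panel, h=2.9000): -0.939097
I_{1,0} (trapezoid, 2 panels, h=1.4500): -1.029161
I_{1,1} = -1.029161 + (-1.029161 − (-0.939097))/3 = -1.059182

-1.0592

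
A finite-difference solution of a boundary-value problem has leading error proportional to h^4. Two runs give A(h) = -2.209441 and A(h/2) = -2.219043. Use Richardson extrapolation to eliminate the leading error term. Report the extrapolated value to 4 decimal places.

The leading error scales as h^4; refining by a factor of 2 reduces it by 2^4 = 16.
Extrapolated value = (16·A(h/2) − A(h)) / (16 − 1)
= (16·(-2.219043) − (-2.209441)) / 15
= -33.295247 / 15 = -2.219683

-2.2197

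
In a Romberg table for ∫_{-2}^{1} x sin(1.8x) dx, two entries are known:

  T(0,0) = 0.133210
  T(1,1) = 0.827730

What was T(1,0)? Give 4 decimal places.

From T(1,1) = (4·T(1,0) − T(0,0))/3, solve for T(1,0):
4·T(1,0) = 3·0.827730 + 0.133210 = 2.616400
T(1,0) = 0.654100

0.6541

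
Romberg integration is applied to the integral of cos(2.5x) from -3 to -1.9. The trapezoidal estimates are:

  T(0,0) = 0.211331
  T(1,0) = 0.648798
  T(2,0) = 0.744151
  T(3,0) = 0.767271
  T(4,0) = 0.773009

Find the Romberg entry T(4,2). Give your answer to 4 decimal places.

0.7749

T(3,1) = 0.767271 + (0.767271 − 0.744151)/3 = 0.774978
T(4,1) = 0.773009 + (0.773009 − 0.767271)/3 = 0.774922
T(4,2) = 0.774922 + (0.774922 − 0.774978)/15 = 0.774918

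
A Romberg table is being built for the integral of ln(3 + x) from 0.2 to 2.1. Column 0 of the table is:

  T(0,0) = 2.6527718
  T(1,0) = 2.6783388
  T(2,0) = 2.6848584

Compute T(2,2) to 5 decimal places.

T(1,1) = (4·2.6783388 − 2.6527718) / 3 = 2.6868611
T(2,1) = 2.6848584 + (2.6848584 − 2.6783388)/3 = 2.6870316
T(2,2) = (16·2.6870316 − 2.6868611) / 15 = 2.6870430

2.68704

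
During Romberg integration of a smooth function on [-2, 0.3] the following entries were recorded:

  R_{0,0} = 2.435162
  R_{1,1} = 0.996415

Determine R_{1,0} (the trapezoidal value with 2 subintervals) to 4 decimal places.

From R_{1,1} = (4·R_{1,0} − R_{0,0})/3, solve for R_{1,0}:
4·R_{1,0} = 3·0.996415 + 2.435162 = 5.424407
R_{1,0} = 1.356102

1.3561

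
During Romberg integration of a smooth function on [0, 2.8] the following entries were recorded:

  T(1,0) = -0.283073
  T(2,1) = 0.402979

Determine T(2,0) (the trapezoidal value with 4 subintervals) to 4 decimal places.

From T(2,1) = (4·T(2,0) − T(1,0))/3, solve for T(2,0):
4·T(2,0) = 3·0.402979 + (-0.283073) = 0.925864
T(2,0) = 0.231466

0.2315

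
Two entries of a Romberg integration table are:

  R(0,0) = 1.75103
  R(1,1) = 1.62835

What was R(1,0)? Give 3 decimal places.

From R(1,1) = (4·R(1,0) − R(0,0))/3, solve for R(1,0):
4·R(1,0) = 3·1.62835 + 1.75103 = 6.63608
R(1,0) = 1.65902

1.659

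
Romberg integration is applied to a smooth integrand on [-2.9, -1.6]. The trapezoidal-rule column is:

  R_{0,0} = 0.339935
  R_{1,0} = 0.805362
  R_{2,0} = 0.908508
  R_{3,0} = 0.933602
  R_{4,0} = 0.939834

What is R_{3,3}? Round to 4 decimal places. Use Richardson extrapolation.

R_{1,1} = (4·0.805362 − 0.339935) / 3 = 0.960504
R_{2,1} = (4·0.908508 − 0.805362) / 3 = 0.942890
R_{3,1} = (4·0.933602 − 0.908508) / 3 = 0.941967
R_{2,2} = 0.942890 + (0.942890 − 0.960504)/15 = 0.941716
R_{3,2} = (16·0.941967 − 0.942890) / 15 = 0.941905
R_{3,3} = (64·0.941905 − 0.941716) / 63 = 0.941908

0.9419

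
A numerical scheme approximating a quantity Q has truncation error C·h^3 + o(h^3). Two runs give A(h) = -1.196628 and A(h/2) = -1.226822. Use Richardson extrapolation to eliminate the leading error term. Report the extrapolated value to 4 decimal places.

The leading error scales as h^3; refining by a factor of 2 reduces it by 2^3 = 8.
Extrapolated value = (8·A(h/2) − A(h)) / (8 − 1)
= (8·(-1.226822) − (-1.196628)) / 7
= -8.617948 / 7 = -1.231135

-1.2311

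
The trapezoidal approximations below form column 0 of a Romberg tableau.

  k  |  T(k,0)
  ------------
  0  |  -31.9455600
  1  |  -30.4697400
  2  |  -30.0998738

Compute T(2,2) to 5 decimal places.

-29.97650

T(1,1) = -30.4697400 + (-30.4697400 − (-31.9455600))/3 = -29.9778000
T(2,1) = (4·(-30.0998738) − (-30.4697400)) / 3 = -29.9765851
T(2,2) = -29.9765851 + (-29.9765851 − (-29.9778000))/15 = -29.9765041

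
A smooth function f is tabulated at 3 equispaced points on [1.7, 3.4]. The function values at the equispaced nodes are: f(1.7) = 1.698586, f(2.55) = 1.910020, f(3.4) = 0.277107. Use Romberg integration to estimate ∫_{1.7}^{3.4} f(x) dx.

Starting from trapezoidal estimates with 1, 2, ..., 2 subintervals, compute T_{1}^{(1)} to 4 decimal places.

T_{0}^{(0)} (trapezoid, 1 panel, h=1.7000): 1.679339
T_{1}^{(0)} (trapezoid, 2 panels, h=0.8500): 2.463187
T_{1}^{(1)} = 2.463187 + (2.463187 − 1.679339)/3 = 2.724470

2.7245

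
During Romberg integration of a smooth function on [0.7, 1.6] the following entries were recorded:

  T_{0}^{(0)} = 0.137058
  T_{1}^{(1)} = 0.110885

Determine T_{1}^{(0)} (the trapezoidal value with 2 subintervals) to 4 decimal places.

From T_{1}^{(1)} = (4·T_{1}^{(0)} − T_{0}^{(0)})/3, solve for T_{1}^{(0)}:
4·T_{1}^{(0)} = 3·0.110885 + 0.137058 = 0.469713
T_{1}^{(0)} = 0.117428

0.1174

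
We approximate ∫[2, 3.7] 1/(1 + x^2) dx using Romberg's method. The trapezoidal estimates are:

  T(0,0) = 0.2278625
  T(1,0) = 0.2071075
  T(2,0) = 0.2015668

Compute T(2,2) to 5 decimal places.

0.19969

Richardson extrapolation on the trapezoidal column (denominator 4−1=3):
T(1,1) = (4·0.2071075 − 0.2278625) / 3 = 0.2001892
T(2,1) = 0.2015668 + (0.2015668 − 0.2071075)/3 = 0.1997199
T(2,2) = (16·0.1997199 − 0.2001892) / 15 = 0.1996886
(Column j=1 coincides with Simpson's rule on the same nodes.)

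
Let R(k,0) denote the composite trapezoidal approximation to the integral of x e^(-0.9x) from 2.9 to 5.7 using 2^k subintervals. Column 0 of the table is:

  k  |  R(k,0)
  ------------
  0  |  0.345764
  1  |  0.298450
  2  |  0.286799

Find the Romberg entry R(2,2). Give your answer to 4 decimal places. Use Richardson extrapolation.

Richardson extrapolation on the trapezoidal column (denominator 4−1=3):
R(1,1) = 0.298450 + (0.298450 − 0.345764)/3 = 0.282679
R(2,1) = (4·0.286799 − 0.298450) / 3 = 0.282915
R(2,2) = 0.282915 + (0.282915 − 0.282679)/15 = 0.282931

0.2829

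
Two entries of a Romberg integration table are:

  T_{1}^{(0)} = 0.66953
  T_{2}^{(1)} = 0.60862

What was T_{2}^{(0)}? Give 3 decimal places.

0.624

From T_{2}^{(1)} = (4·T_{2}^{(0)} − T_{1}^{(0)})/3, solve for T_{2}^{(0)}:
4·T_{2}^{(0)} = 3·0.60862 + 0.66953 = 2.49539
T_{2}^{(0)} = 0.62385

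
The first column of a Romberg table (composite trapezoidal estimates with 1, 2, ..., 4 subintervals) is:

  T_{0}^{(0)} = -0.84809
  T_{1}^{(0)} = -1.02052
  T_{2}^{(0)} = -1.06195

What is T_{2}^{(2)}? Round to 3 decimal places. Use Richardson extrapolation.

-1.076

Richardson extrapolation on the trapezoidal column (denominator 4−1=3):
T_{1}^{(1)} = -1.02052 + (-1.02052 − (-0.84809))/3 = -1.07800
T_{2}^{(1)} = (4·(-1.06195) − (-1.02052)) / 3 = -1.07576
T_{2}^{(2)} = -1.07576 + (-1.07576 − (-1.07800))/15 = -1.07561
(Column j=1 coincides with Simpson's rule on the same nodes.)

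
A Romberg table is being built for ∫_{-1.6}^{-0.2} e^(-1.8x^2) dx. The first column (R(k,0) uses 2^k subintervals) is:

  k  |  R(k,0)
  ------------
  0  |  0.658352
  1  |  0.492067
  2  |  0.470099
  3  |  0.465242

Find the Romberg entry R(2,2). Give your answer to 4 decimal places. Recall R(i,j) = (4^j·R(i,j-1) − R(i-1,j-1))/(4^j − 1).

R(1,1) = (4·0.492067 − 0.658352) / 3 = 0.436639
R(2,1) = (4·0.470099 − 0.492067) / 3 = 0.462776
R(2,2) = 0.462776 + (0.462776 − 0.436639)/15 = 0.464518
(Column j=1 coincides with Simpson's rule on the same nodes.)

0.4645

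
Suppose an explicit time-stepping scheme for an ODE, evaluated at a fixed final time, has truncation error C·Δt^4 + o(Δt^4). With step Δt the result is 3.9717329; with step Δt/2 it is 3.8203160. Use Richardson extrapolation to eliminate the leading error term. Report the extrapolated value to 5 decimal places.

3.81022

The leading error scales as Δt^4; refining by a factor of 2 reduces it by 2^4 = 16.
Extrapolated value = (16·A(Δt/2) − A(Δt)) / (16 − 1)
= (16·3.8203160 − 3.9717329) / 15
= 57.1533231 / 15 = 3.8102215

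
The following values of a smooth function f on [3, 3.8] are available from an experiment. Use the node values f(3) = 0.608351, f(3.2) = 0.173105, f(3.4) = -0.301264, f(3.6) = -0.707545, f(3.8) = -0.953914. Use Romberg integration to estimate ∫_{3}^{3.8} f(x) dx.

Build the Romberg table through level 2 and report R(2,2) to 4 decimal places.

R(0,0) (trapezoid, 1 panel, h=0.8000): -0.138225
R(1,0) (trapezoid, 2 panels, h=0.4000): -0.189618
R(2,0) (trapezoid, 4 panels, h=0.2000): -0.201697
R(1,1) = -0.189618 + (-0.189618 − (-0.138225))/3 = -0.206749
R(2,1) = -0.201697 + (-0.201697 − (-0.189618))/3 = -0.205723
R(2,2) = -0.205723 + (-0.205723 − (-0.206749))/15 = -0.205655

-0.2057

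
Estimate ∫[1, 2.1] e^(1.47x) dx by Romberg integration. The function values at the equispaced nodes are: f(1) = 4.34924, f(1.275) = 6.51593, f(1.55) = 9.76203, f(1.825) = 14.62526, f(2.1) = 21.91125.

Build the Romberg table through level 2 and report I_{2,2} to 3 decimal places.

11.947

I_{0,0} (trapezoid, 1 panel, h=1.1000): 14.44327
I_{1,0} (trapezoid, 2 panels, h=0.5500): 12.59075
I_{2,0} (trapezoid, 4 panels, h=0.2750): 12.10920
I_{1,1} = 12.59075 + (12.59075 − 14.44327)/3 = 11.97324
I_{2,1} = 12.10920 + (12.10920 − 12.59075)/3 = 11.94868
I_{2,2} = 11.94868 + (11.94868 − 11.97324)/15 = 11.94704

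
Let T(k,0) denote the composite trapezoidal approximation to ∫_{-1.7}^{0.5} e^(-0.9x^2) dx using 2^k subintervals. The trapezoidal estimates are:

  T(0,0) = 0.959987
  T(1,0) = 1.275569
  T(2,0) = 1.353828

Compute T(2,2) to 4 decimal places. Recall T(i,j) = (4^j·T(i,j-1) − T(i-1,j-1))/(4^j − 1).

T(1,1) = (4·1.275569 − 0.959987) / 3 = 1.380763
T(2,1) = 1.353828 + (1.353828 − 1.275569)/3 = 1.379914
T(2,2) = 1.379914 + (1.379914 − 1.380763)/15 = 1.379857

1.3799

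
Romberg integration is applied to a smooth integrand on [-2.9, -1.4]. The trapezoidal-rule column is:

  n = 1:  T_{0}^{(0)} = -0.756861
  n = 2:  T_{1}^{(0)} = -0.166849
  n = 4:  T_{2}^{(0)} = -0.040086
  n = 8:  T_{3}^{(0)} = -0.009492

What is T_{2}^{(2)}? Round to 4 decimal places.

0.0003

T_{1}^{(1)} = (4·(-0.166849) − (-0.756861)) / 3 = 0.029822
T_{2}^{(1)} = -0.040086 + (-0.040086 − (-0.166849))/3 = 0.002168
T_{2}^{(2)} = (16·0.002168 − 0.029822) / 15 = 0.000324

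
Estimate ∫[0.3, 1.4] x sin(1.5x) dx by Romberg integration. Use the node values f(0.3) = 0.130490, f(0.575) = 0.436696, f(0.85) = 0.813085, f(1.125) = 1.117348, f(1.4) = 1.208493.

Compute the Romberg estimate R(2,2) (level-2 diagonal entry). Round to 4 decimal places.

R(0,0) (trapezoid, 1 panel, h=1.1000): 0.736441
R(1,0) (trapezoid, 2 panels, h=0.5500): 0.815417
R(2,0) (trapezoid, 4 panels, h=0.2750): 0.835071
R(1,1) = 0.815417 + (0.815417 − 0.736441)/3 = 0.841742
R(2,1) = 0.835071 + (0.835071 − 0.815417)/3 = 0.841622
R(2,2) = 0.841622 + (0.841622 − 0.841742)/15 = 0.841614

0.8416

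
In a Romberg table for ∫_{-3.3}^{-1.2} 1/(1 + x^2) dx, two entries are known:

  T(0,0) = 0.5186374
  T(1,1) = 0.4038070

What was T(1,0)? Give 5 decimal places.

0.43251

From T(1,1) = (4·T(1,0) − T(0,0))/3, solve for T(1,0):
4·T(1,0) = 3·0.4038070 + 0.5186374 = 1.7300584
T(1,0) = 0.4325146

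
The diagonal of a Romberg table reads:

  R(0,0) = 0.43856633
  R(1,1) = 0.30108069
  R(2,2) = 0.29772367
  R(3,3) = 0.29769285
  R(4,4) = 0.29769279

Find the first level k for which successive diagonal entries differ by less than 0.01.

|R(1,1) − R(0,0)| = 0.13748564 ≥ 0.01
|R(2,2) − R(1,1)| = 0.00335702 < 0.01

k = 2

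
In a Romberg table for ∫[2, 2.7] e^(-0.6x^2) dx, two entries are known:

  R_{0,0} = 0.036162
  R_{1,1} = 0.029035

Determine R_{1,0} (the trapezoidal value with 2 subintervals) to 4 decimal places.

0.0308

From R_{1,1} = (4·R_{1,0} − R_{0,0})/3, solve for R_{1,0}:
4·R_{1,0} = 3·0.029035 + 0.036162 = 0.123267
R_{1,0} = 0.030817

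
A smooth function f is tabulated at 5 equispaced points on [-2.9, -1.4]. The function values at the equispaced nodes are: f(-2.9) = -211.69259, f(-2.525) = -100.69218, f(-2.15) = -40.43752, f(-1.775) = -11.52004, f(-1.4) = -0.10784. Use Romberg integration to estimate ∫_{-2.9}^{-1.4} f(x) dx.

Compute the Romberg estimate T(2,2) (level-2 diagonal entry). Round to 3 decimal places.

-92.644

T(0,0) (trapezoid, 1 panel, h=1.5000): -158.85032
T(1,0) (trapezoid, 2 panels, h=0.7500): -109.75330
T(2,0) (trapezoid, 4 panels, h=0.3750): -96.95623
T(1,1) = -109.75330 + (-109.75330 − (-158.85032))/3 = -93.38763
T(2,1) = -96.95623 + (-96.95623 − (-109.75330))/3 = -92.69054
T(2,2) = -92.69054 + (-92.69054 − (-93.38763))/15 = -92.64407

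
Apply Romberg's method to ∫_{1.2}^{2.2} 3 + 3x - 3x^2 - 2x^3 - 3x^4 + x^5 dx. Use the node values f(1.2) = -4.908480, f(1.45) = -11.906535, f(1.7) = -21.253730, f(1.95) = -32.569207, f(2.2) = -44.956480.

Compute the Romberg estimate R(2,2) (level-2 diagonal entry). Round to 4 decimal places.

-22.5258

R(0,0) (trapezoid, 1 panel, h=1.0000): -24.932480
R(1,0) (trapezoid, 2 panels, h=0.5000): -23.093105
R(2,0) (trapezoid, 4 panels, h=0.2500): -22.665488
R(1,1) = -23.093105 + (-23.093105 − (-24.932480))/3 = -22.479980
R(2,1) = -22.665488 + (-22.665488 − (-23.093105))/3 = -22.522949
R(2,2) = -22.522949 + (-22.522949 − (-22.479980))/15 = -22.525814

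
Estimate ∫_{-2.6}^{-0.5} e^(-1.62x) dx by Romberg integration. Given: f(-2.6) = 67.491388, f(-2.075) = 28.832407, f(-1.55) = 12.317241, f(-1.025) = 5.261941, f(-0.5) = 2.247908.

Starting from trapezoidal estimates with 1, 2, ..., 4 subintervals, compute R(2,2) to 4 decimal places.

R(0,0) (trapezoid, 1 panel, h=2.1000): 73.226261
R(1,0) (trapezoid, 2 panels, h=1.0500): 49.546233
R(2,0) (trapezoid, 4 panels, h=0.5250): 42.672649
R(1,1) = 49.546233 + (49.546233 − 73.226261)/3 = 41.652890
R(2,1) = 42.672649 + (42.672649 − 49.546233)/3 = 40.381454
R(2,2) = 40.381454 + (40.381454 − 41.652890)/15 = 40.296692

40.2967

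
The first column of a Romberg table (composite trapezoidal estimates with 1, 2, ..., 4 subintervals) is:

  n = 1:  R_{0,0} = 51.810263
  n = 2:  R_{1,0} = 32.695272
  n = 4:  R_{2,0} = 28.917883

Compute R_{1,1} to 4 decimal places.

26.3236

Richardson extrapolation on the trapezoidal column (denominator 4−1=3):
R_{1,1} = 32.695272 + (32.695272 − 51.810263)/3 = 26.323608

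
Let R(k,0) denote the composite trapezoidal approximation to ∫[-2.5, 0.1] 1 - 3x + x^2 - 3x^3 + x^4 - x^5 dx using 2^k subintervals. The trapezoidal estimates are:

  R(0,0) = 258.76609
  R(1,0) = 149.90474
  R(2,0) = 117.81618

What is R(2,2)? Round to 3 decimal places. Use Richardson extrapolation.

106.687

Richardson extrapolation on the trapezoidal column (denominator 4−1=3):
R(1,1) = 149.90474 + (149.90474 − 258.76609)/3 = 113.61762
R(2,1) = (4·117.81618 − 149.90474) / 3 = 107.11999
R(2,2) = 107.11999 + (107.11999 − 113.61762)/15 = 106.68681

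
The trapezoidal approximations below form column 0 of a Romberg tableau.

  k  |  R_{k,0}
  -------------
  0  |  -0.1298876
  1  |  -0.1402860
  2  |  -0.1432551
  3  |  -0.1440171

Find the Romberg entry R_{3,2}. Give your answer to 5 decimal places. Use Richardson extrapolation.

-0.14427

Richardson extrapolation on the trapezoidal column (denominator 4−1=3):
R_{2,1} = -0.1432551 + (-0.1432551 − (-0.1402860))/3 = -0.1442448
R_{3,1} = -0.1440171 + (-0.1440171 − (-0.1432551))/3 = -0.1442711
R_{3,2} = (16·(-0.1442711) − (-0.1442448)) / 15 = -0.1442729
(Column j=1 coincides with Simpson's rule on the same nodes.)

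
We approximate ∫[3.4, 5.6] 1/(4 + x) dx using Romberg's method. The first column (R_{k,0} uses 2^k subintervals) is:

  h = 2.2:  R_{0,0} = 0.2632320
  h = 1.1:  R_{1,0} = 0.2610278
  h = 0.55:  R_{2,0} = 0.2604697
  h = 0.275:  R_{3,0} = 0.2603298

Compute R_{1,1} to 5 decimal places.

0.26029

Richardson extrapolation on the trapezoidal column (denominator 4−1=3):
R_{1,1} = 0.2610278 + (0.2610278 − 0.2632320)/3 = 0.2602931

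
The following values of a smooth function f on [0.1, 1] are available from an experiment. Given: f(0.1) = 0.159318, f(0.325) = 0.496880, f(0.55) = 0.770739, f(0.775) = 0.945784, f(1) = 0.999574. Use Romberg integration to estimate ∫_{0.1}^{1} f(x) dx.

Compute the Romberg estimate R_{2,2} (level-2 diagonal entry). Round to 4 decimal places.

R_{0,0} (trapezoid, 1 panel, h=0.9000): 0.521501
R_{1,0} (trapezoid, 2 panels, h=0.4500): 0.607583
R_{2,0} (trapezoid, 4 panels, h=0.2250): 0.628391
R_{1,1} = 0.607583 + (0.607583 − 0.521501)/3 = 0.636277
R_{2,1} = 0.628391 + (0.628391 − 0.607583)/3 = 0.635327
R_{2,2} = 0.635327 + (0.635327 − 0.636277)/15 = 0.635264

0.6353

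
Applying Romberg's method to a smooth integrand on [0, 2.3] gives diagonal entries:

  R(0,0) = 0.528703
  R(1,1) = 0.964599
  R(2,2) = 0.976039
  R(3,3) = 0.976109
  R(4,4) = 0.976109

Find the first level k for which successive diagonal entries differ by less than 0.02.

k = 2

|R(1,1) − R(0,0)| = 0.435896 ≥ 0.02
|R(2,2) − R(1,1)| = 0.011440 < 0.02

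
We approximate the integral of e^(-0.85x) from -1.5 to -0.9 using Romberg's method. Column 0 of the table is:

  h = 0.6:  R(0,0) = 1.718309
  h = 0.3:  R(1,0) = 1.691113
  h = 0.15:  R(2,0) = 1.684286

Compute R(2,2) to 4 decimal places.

Richardson extrapolation on the trapezoidal column (denominator 4−1=3):
R(1,1) = 1.691113 + (1.691113 − 1.718309)/3 = 1.682048
R(2,1) = (4·1.684286 − 1.691113) / 3 = 1.682010
R(2,2) = (16·1.682010 − 1.682048) / 15 = 1.682007
(Column j=1 coincides with Simpson's rule on the same nodes.)

1.6820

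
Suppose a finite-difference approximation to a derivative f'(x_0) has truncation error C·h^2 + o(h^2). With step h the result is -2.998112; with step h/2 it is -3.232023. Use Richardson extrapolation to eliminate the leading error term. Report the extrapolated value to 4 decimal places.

The leading error scales as h^2; refining by a factor of 2 reduces it by 2^2 = 4.
Extrapolated value = (4·A(h/2) − A(h)) / (4 − 1)
= (4·(-3.232023) − (-2.998112)) / 3
= -9.929980 / 3 = -3.309993

-3.3100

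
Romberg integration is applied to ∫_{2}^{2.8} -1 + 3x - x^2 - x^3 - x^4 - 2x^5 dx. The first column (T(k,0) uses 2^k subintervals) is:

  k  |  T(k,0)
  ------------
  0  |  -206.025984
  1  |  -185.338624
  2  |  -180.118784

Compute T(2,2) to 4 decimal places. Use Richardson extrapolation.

-178.3746

Richardson extrapolation on the trapezoidal column (denominator 4−1=3):
T(1,1) = -185.338624 + (-185.338624 − (-206.025984))/3 = -178.442837
T(2,1) = (4·(-180.118784) − (-185.338624)) / 3 = -178.378837
T(2,2) = (16·(-178.378837) − (-178.442837)) / 15 = -178.374570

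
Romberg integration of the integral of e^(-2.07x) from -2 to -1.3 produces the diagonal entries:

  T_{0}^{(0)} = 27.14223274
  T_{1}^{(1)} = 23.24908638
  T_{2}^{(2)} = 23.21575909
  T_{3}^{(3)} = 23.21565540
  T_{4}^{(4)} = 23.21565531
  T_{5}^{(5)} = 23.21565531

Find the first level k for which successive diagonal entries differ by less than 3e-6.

|T_{1}^{(1)} − T_{0}^{(0)}| = 3.89314636 ≥ 3e-6
|T_{2}^{(2)} − T_{1}^{(1)}| = 0.03332729 ≥ 3e-6
|T_{3}^{(3)} − T_{2}^{(2)}| = 0.00010369 ≥ 3e-6
|T_{4}^{(4)} − T_{3}^{(3)}| = 0.00000009 < 3e-6

k = 4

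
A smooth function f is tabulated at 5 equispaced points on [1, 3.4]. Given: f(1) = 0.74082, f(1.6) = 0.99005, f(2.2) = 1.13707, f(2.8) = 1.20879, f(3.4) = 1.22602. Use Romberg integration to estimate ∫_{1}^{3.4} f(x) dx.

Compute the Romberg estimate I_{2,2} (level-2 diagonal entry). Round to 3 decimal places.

I_{0,0} (trapezoid, 1 panel, h=2.4000): 2.36021
I_{1,0} (trapezoid, 2 panels, h=1.2000): 2.54459
I_{2,0} (trapezoid, 4 panels, h=0.6000): 2.59160
I_{1,1} = 2.54459 + (2.54459 − 2.36021)/3 = 2.60605
I_{2,1} = 2.59160 + (2.59160 − 2.54459)/3 = 2.60727
I_{2,2} = 2.60727 + (2.60727 − 2.60605)/15 = 2.60735

2.607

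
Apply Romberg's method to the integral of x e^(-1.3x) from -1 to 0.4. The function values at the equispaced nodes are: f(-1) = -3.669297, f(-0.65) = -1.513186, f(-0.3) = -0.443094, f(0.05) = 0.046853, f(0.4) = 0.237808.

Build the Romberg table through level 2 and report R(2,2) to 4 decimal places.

R(0,0) (trapezoid, 1 panel, h=1.4000): -2.402042
R(1,0) (trapezoid, 2 panels, h=0.7000): -1.511187
R(2,0) (trapezoid, 4 panels, h=0.3500): -1.268810
R(1,1) = -1.511187 + (-1.511187 − (-2.402042))/3 = -1.214235
R(2,1) = -1.268810 + (-1.268810 − (-1.511187))/3 = -1.188018
R(2,2) = -1.188018 + (-1.188018 − (-1.214235))/15 = -1.186270

-1.1863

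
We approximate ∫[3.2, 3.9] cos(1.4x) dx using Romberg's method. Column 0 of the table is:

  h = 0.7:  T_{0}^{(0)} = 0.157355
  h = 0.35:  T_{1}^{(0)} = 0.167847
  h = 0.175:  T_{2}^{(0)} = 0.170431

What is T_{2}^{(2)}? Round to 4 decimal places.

0.1713

Richardson extrapolation on the trapezoidal column (denominator 4−1=3):
T_{1}^{(1)} = 0.167847 + (0.167847 − 0.157355)/3 = 0.171344
T_{2}^{(1)} = 0.170431 + (0.170431 − 0.167847)/3 = 0.171292
T_{2}^{(2)} = (16·0.171292 − 0.171344) / 15 = 0.171289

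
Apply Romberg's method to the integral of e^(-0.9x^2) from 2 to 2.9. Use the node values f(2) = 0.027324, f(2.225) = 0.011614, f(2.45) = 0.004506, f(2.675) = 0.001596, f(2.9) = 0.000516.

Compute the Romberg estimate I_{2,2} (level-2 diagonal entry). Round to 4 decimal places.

0.0067

I_{0,0} (trapezoid, 1 panel, h=0.9000): 0.012528
I_{1,0} (trapezoid, 2 panels, h=0.4500): 0.008292
I_{2,0} (trapezoid, 4 panels, h=0.2250): 0.007118
I_{1,1} = 0.008292 + (0.008292 − 0.012528)/3 = 0.006880
I_{2,1} = 0.007118 + (0.007118 − 0.008292)/3 = 0.006727
I_{2,2} = 0.006727 + (0.006727 − 0.006880)/15 = 0.006717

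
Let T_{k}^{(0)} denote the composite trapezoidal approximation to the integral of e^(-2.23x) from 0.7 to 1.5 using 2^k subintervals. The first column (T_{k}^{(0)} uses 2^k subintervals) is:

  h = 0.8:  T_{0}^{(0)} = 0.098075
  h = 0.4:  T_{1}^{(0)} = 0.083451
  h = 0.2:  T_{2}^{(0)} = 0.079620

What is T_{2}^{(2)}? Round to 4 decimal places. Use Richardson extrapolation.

0.0783

Richardson extrapolation on the trapezoidal column (denominator 4−1=3):
T_{1}^{(1)} = (4·0.083451 − 0.098075) / 3 = 0.078576
T_{2}^{(1)} = 0.079620 + (0.079620 − 0.083451)/3 = 0.078343
T_{2}^{(2)} = 0.078343 + (0.078343 − 0.078576)/15 = 0.078327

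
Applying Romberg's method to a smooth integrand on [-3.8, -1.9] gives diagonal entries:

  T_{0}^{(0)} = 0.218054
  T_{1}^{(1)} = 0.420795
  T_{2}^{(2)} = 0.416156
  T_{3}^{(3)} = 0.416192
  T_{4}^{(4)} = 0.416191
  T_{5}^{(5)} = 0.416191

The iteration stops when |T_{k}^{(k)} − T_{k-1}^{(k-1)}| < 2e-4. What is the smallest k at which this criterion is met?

|T_{1}^{(1)} − T_{0}^{(0)}| = 0.202741 ≥ 2e-4
|T_{2}^{(2)} − T_{1}^{(1)}| = 0.004639 ≥ 2e-4
|T_{3}^{(3)} − T_{2}^{(2)}| = 0.000036 < 2e-4

k = 3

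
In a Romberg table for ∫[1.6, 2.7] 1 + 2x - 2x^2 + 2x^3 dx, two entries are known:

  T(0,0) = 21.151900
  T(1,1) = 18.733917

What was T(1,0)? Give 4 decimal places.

From T(1,1) = (4·T(1,0) − T(0,0))/3, solve for T(1,0):
4·T(1,0) = 3·18.733917 + 21.151900 = 77.353651
T(1,0) = 19.338413

19.3384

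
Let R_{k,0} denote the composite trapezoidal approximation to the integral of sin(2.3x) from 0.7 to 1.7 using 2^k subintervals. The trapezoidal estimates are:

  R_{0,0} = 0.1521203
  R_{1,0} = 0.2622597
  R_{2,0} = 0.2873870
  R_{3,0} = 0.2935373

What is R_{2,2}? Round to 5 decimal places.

Richardson extrapolation on the trapezoidal column (denominator 4−1=3):
R_{1,1} = 0.2622597 + (0.2622597 − 0.1521203)/3 = 0.2989728
R_{2,1} = (4·0.2873870 − 0.2622597) / 3 = 0.2957628
R_{2,2} = 0.2957628 + (0.2957628 − 0.2989728)/15 = 0.2955488
(Column j=1 coincides with Simpson's rule on the same nodes.)

0.29555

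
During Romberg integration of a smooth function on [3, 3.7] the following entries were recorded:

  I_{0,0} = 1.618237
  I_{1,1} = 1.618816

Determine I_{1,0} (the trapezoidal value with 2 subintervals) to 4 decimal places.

1.6187

From I_{1,1} = (4·I_{1,0} − I_{0,0})/3, solve for I_{1,0}:
4·I_{1,0} = 3·1.618816 + 1.618237 = 6.474685
I_{1,0} = 1.618671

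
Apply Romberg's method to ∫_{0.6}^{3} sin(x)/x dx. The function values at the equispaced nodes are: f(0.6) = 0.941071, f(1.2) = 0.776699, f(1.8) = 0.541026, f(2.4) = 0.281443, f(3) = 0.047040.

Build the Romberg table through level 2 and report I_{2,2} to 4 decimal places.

I_{0,0} (trapezoid, 1 panel, h=2.4000): 1.185733
I_{1,0} (trapezoid, 2 panels, h=1.2000): 1.242098
I_{2,0} (trapezoid, 4 panels, h=0.6000): 1.255934
I_{1,1} = 1.242098 + (1.242098 − 1.185733)/3 = 1.260886
I_{2,1} = 1.255934 + (1.255934 − 1.242098)/3 = 1.260546
I_{2,2} = 1.260546 + (1.260546 − 1.260886)/15 = 1.260523

1.2605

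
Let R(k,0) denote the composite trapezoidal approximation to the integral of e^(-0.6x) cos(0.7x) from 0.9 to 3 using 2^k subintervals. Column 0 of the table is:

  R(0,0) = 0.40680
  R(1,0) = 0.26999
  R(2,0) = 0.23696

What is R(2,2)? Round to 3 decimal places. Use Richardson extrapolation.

0.226

R(1,1) = 0.26999 + (0.26999 − 0.40680)/3 = 0.22439
R(2,1) = 0.23696 + (0.23696 − 0.26999)/3 = 0.22595
R(2,2) = 0.22595 + (0.22595 − 0.22439)/15 = 0.22605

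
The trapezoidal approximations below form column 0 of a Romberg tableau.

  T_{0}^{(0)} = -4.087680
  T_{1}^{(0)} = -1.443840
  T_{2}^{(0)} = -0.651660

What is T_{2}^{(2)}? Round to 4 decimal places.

T_{1}^{(1)} = -1.443840 + (-1.443840 − (-4.087680))/3 = -0.562560
T_{2}^{(1)} = (4·(-0.651660) − (-1.443840)) / 3 = -0.387600
T_{2}^{(2)} = (16·(-0.387600) − (-0.562560)) / 15 = -0.375936

-0.3759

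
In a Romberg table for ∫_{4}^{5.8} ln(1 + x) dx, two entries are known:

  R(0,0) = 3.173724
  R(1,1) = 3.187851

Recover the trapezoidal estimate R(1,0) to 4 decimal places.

3.1843

From R(1,1) = (4·R(1,0) − R(0,0))/3, solve for R(1,0):
4·R(1,0) = 3·3.187851 + 3.173724 = 12.737277
R(1,0) = 3.184319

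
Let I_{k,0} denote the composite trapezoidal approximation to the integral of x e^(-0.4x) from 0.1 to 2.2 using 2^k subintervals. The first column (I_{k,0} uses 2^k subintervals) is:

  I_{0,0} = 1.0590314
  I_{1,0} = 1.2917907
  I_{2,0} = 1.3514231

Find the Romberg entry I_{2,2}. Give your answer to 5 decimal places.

Richardson extrapolation on the trapezoidal column (denominator 4−1=3):
I_{1,1} = (4·1.2917907 − 1.0590314) / 3 = 1.3693771
I_{2,1} = (4·1.3514231 − 1.2917907) / 3 = 1.3713006
I_{2,2} = 1.3713006 + (1.3713006 − 1.3693771)/15 = 1.3714288
(Column j=1 coincides with Simpson's rule on the same nodes.)

1.37143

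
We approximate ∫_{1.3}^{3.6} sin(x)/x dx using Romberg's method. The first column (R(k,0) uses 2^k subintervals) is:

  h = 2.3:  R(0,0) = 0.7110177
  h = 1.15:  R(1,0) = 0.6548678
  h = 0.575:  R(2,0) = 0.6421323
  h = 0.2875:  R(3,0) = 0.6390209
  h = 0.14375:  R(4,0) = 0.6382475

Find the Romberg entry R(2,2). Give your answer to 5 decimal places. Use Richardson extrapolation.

0.63800

Richardson extrapolation on the trapezoidal column (denominator 4−1=3):
R(1,1) = 0.6548678 + (0.6548678 − 0.7110177)/3 = 0.6361512
R(2,1) = 0.6421323 + (0.6421323 − 0.6548678)/3 = 0.6378871
R(2,2) = 0.6378871 + (0.6378871 − 0.6361512)/15 = 0.6380028
(Column j=1 coincides with Simpson's rule on the same nodes.)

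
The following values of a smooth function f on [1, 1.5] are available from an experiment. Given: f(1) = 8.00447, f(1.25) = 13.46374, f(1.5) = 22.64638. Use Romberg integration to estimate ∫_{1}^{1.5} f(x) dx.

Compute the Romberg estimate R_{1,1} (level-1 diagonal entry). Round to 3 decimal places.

R_{0,0} (trapezoid, 1 panel, h=0.5000): 7.66271
R_{1,0} (trapezoid, 2 panels, h=0.2500): 7.19729
R_{1,1} = 7.19729 + (7.19729 − 7.66271)/3 = 7.04215

7.042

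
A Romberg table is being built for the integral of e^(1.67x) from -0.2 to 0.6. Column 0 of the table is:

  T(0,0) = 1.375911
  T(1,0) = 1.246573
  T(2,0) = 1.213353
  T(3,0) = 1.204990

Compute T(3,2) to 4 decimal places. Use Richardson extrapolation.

1.2022

T(2,1) = (4·1.213353 − 1.246573) / 3 = 1.202280
T(3,1) = (4·1.204990 − 1.213353) / 3 = 1.202202
T(3,2) = (16·1.202202 − 1.202280) / 15 = 1.202197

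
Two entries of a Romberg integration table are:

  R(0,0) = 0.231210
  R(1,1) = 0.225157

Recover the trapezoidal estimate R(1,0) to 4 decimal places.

From R(1,1) = (4·R(1,0) − R(0,0))/3, solve for R(1,0):
4·R(1,0) = 3·0.225157 + 0.231210 = 0.906681
R(1,0) = 0.226670

0.2267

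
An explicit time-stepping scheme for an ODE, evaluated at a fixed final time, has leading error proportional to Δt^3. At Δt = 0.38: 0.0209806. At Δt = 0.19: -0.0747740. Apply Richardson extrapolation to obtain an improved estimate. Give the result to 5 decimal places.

-0.08845

Extrapolated value = (8·A(Δt/2) − A(Δt)) / (8 − 1)
= (8·(-0.0747740) − 0.0209806) / 7
= -0.6191726 / 7 = -0.0884532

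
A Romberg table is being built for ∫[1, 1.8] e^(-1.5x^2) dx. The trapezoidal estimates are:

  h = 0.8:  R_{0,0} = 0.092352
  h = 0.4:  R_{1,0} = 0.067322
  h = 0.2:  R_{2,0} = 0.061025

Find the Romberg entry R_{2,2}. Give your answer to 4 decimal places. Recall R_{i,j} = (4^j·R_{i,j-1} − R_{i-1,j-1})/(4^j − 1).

0.0589

Richardson extrapolation on the trapezoidal column (denominator 4−1=3):
R_{1,1} = 0.067322 + (0.067322 − 0.092352)/3 = 0.058979
R_{2,1} = (4·0.061025 − 0.067322) / 3 = 0.058926
R_{2,2} = (16·0.058926 − 0.058979) / 15 = 0.058922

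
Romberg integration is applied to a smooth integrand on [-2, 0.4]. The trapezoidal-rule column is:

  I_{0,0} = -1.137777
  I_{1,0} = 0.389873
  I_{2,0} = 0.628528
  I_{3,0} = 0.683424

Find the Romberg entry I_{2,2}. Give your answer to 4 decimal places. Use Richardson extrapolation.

I_{1,1} = 0.389873 + (0.389873 − (-1.137777))/3 = 0.899090
I_{2,1} = 0.628528 + (0.628528 − 0.389873)/3 = 0.708080
I_{2,2} = 0.708080 + (0.708080 − 0.899090)/15 = 0.695346

0.6953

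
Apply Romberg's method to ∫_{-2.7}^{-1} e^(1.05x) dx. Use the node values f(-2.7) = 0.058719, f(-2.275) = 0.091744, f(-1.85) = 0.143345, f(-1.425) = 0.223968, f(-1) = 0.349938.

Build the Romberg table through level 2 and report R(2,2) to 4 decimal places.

R(0,0) (trapezoid, 1 panel, h=1.7000): 0.347358
R(1,0) (trapezoid, 2 panels, h=0.8500): 0.295522
R(2,0) (trapezoid, 4 panels, h=0.4250): 0.281939
R(1,1) = 0.295522 + (0.295522 − 0.347358)/3 = 0.278243
R(2,1) = 0.281939 + (0.281939 − 0.295522)/3 = 0.277411
R(2,2) = 0.277411 + (0.277411 − 0.278243)/15 = 0.277356

0.2774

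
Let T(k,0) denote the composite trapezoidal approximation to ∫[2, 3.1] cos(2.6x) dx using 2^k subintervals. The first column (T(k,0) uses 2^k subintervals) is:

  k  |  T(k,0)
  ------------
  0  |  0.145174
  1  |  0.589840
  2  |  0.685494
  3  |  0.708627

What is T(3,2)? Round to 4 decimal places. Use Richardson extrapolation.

0.7163

Richardson extrapolation on the trapezoidal column (denominator 4−1=3):
T(2,1) = 0.685494 + (0.685494 − 0.589840)/3 = 0.717379
T(3,1) = (4·0.708627 − 0.685494) / 3 = 0.716338
T(3,2) = 0.716338 + (0.716338 − 0.717379)/15 = 0.716269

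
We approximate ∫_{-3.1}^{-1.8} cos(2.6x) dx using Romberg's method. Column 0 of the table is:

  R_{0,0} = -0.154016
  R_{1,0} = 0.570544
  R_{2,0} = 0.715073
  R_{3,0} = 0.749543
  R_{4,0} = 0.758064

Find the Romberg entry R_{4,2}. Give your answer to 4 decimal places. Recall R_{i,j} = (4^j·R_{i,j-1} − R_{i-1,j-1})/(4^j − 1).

0.7609

Richardson extrapolation on the trapezoidal column (denominator 4−1=3):
R_{3,1} = 0.749543 + (0.749543 − 0.715073)/3 = 0.761033
R_{4,1} = (4·0.758064 − 0.749543) / 3 = 0.760904
R_{4,2} = (16·0.760904 − 0.761033) / 15 = 0.760895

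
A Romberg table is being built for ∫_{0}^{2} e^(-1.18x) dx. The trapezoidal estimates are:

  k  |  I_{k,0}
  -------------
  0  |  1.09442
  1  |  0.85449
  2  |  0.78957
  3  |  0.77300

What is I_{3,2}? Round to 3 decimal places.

Richardson extrapolation on the trapezoidal column (denominator 4−1=3):
I_{2,1} = (4·0.78957 − 0.85449) / 3 = 0.76793
I_{3,1} = 0.77300 + (0.77300 − 0.78957)/3 = 0.76748
I_{3,2} = 0.76748 + (0.76748 − 0.76793)/15 = 0.76745

0.767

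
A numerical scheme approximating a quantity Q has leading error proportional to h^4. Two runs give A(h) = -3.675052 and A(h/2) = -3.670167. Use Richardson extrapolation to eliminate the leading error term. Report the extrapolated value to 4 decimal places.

The leading error scales as h^4; refining by a factor of 2 reduces it by 2^4 = 16.
Extrapolated value = (16·A(h/2) − A(h)) / (16 − 1)
= (16·(-3.670167) − (-3.675052)) / 15
= -55.047620 / 15 = -3.669841

-3.6698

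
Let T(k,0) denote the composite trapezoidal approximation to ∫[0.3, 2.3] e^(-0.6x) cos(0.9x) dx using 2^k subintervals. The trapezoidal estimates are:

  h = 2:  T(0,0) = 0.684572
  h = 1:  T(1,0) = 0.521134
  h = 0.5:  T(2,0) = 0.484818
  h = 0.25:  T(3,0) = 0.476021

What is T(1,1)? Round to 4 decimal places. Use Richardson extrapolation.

Richardson extrapolation on the trapezoidal column (denominator 4−1=3):
T(1,1) = (4·0.521134 − 0.684572) / 3 = 0.466655

0.4667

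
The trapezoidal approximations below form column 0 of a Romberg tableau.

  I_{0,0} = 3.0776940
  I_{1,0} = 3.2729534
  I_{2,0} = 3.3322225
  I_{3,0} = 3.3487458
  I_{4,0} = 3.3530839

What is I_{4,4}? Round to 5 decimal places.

3.35455

I_{1,1} = (4·3.2729534 − 3.0776940) / 3 = 3.3380399
I_{2,1} = (4·3.3322225 − 3.2729534) / 3 = 3.3519789
I_{3,1} = (4·3.3487458 − 3.3322225) / 3 = 3.3542536
I_{4,1} = (4·3.3530839 − 3.3487458) / 3 = 3.3545299
I_{2,2} = (16·3.3519789 − 3.3380399) / 15 = 3.3529082
I_{3,2} = (16·3.3542536 − 3.3519789) / 15 = 3.3544052
I_{4,2} = (16·3.3545299 − 3.3542536) / 15 = 3.3545483
I_{3,3} = 3.3544052 + (3.3544052 − 3.3529082)/63 = 3.3544290
I_{4,3} = 3.3545483 + (3.3545483 − 3.3544052)/63 = 3.3545506
I_{4,4} = (256·3.3545506 − 3.3544290) / 255 = 3.3545511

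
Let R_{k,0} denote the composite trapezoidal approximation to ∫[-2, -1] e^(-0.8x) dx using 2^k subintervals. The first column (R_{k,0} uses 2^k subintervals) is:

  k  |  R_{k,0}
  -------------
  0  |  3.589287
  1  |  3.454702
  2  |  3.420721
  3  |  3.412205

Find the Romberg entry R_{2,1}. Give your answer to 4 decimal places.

3.4094

R_{2,1} = (4·3.420721 − 3.454702) / 3 = 3.409394
(Column j=1 coincides with Simpson's rule on the same nodes.)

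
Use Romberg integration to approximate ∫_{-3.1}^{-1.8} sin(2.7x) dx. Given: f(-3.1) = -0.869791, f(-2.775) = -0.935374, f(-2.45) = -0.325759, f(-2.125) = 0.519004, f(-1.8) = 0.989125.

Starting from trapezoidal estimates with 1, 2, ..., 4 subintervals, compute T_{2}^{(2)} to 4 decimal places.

T_{0}^{(0)} (trapezoid, 1 panel, h=1.3000): 0.077567
T_{1}^{(0)} (trapezoid, 2 panels, h=0.6500): -0.172960
T_{2}^{(0)} (trapezoid, 4 panels, h=0.3250): -0.221800
T_{1}^{(1)} = -0.172960 + (-0.172960 − 0.077567)/3 = -0.256469
T_{2}^{(1)} = -0.221800 + (-0.221800 − (-0.172960))/3 = -0.238080
T_{2}^{(2)} = -0.238080 + (-0.238080 − (-0.256469))/15 = -0.236854

-0.2369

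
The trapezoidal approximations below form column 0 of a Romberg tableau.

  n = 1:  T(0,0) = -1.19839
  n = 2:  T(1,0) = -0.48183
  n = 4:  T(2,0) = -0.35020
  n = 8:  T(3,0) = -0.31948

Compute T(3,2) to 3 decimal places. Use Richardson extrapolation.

-0.309

Richardson extrapolation on the trapezoidal column (denominator 4−1=3):
T(2,1) = -0.35020 + (-0.35020 − (-0.48183))/3 = -0.30632
T(3,1) = (4·(-0.31948) − (-0.35020)) / 3 = -0.30924
T(3,2) = (16·(-0.30924) − (-0.30632)) / 15 = -0.30943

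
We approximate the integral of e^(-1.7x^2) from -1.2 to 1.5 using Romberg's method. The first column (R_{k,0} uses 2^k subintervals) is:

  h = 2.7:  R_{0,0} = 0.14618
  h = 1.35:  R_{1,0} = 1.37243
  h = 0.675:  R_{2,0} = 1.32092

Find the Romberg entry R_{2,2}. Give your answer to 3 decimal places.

R_{1,1} = 1.37243 + (1.37243 − 0.14618)/3 = 1.78118
R_{2,1} = 1.32092 + (1.32092 − 1.37243)/3 = 1.30375
R_{2,2} = 1.30375 + (1.30375 − 1.78118)/15 = 1.27192

1.272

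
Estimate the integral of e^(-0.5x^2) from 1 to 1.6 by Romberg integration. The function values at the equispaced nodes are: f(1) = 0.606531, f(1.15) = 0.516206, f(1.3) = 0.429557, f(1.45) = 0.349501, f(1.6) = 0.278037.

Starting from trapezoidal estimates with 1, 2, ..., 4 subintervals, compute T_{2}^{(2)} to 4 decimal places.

T_{0}^{(0)} (trapezoid, 1 panel, h=0.6000): 0.265370
T_{1}^{(0)} (trapezoid, 2 panels, h=0.3000): 0.261552
T_{2}^{(0)} (trapezoid, 4 panels, h=0.1500): 0.260632
T_{1}^{(1)} = 0.261552 + (0.261552 − 0.265370)/3 = 0.260279
T_{2}^{(1)} = 0.260632 + (0.260632 − 0.261552)/3 = 0.260325
T_{2}^{(2)} = 0.260325 + (0.260325 − 0.260279)/15 = 0.260328

0.2603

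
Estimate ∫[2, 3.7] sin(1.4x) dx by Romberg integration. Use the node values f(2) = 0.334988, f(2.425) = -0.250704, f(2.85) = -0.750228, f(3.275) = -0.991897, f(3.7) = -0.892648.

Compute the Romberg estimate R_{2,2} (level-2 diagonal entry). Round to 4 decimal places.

-0.9949

R_{0,0} (trapezoid, 1 panel, h=1.7000): -0.474011
R_{1,0} (trapezoid, 2 panels, h=0.8500): -0.874699
R_{2,0} (trapezoid, 4 panels, h=0.4250): -0.965455
R_{1,1} = -0.874699 + (-0.874699 − (-0.474011))/3 = -1.008262
R_{2,1} = -0.965455 + (-0.965455 − (-0.874699))/3 = -0.995707
R_{2,2} = -0.995707 + (-0.995707 − (-1.008262))/15 = -0.994870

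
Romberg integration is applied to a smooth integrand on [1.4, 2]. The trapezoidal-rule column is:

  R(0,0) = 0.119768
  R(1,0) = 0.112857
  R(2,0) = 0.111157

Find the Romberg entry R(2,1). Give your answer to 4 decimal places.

Richardson extrapolation on the trapezoidal column (denominator 4−1=3):
R(2,1) = (4·0.111157 − 0.112857) / 3 = 0.110590

0.1106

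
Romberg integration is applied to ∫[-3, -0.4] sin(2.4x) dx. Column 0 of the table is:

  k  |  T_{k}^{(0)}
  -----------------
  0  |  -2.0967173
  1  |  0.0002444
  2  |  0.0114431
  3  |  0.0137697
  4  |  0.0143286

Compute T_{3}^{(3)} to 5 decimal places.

Richardson extrapolation on the trapezoidal column (denominator 4−1=3):
T_{1}^{(1)} = 0.0002444 + (0.0002444 − (-2.0967173))/3 = 0.6992316
T_{2}^{(1)} = 0.0114431 + (0.0114431 − 0.0002444)/3 = 0.0151760
T_{3}^{(1)} = (4·0.0137697 − 0.0114431) / 3 = 0.0145452
T_{2}^{(2)} = (16·0.0151760 − 0.6992316) / 15 = -0.0304277
T_{3}^{(2)} = (16·0.0145452 − 0.0151760) / 15 = 0.0145031
T_{3}^{(3)} = (64·0.0145031 − (-0.0304277)) / 63 = 0.0152163
(Column j=1 coincides with Simpson's rule on the same nodes.)

0.01522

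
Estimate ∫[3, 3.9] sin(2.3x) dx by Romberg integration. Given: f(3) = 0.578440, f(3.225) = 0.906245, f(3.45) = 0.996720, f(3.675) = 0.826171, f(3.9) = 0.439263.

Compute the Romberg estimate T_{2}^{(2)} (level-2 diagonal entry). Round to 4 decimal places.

0.7452

T_{0}^{(0)} (trapezoid, 1 panel, h=0.9000): 0.457966
T_{1}^{(0)} (trapezoid, 2 panels, h=0.4500): 0.677507
T_{2}^{(0)} (trapezoid, 4 panels, h=0.2250): 0.728547
T_{1}^{(1)} = 0.677507 + (0.677507 − 0.457966)/3 = 0.750687
T_{2}^{(1)} = 0.728547 + (0.728547 − 0.677507)/3 = 0.745560
T_{2}^{(2)} = 0.745560 + (0.745560 − 0.750687)/15 = 0.745218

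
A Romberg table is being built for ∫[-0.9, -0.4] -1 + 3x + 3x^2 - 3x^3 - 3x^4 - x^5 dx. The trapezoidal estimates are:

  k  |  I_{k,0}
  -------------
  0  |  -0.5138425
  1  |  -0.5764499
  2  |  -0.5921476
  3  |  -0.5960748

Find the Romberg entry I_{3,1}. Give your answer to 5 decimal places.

I_{3,1} = -0.5960748 + (-0.5960748 − (-0.5921476))/3 = -0.5973839

-0.59738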